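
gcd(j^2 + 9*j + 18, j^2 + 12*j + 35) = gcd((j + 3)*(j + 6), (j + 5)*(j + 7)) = 1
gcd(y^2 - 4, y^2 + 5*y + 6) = y + 2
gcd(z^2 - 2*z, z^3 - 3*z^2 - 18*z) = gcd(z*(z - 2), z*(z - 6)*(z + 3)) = z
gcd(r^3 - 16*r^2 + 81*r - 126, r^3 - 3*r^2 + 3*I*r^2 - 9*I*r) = r - 3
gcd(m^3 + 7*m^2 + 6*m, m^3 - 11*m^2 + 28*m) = m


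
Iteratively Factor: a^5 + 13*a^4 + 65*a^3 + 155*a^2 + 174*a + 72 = (a + 3)*(a^4 + 10*a^3 + 35*a^2 + 50*a + 24) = (a + 1)*(a + 3)*(a^3 + 9*a^2 + 26*a + 24) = (a + 1)*(a + 3)*(a + 4)*(a^2 + 5*a + 6) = (a + 1)*(a + 3)^2*(a + 4)*(a + 2)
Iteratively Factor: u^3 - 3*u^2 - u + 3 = (u - 1)*(u^2 - 2*u - 3) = (u - 3)*(u - 1)*(u + 1)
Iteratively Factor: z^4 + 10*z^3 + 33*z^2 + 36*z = (z)*(z^3 + 10*z^2 + 33*z + 36) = z*(z + 3)*(z^2 + 7*z + 12) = z*(z + 3)^2*(z + 4)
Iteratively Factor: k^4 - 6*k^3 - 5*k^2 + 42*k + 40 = (k + 1)*(k^3 - 7*k^2 + 2*k + 40) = (k - 4)*(k + 1)*(k^2 - 3*k - 10) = (k - 5)*(k - 4)*(k + 1)*(k + 2)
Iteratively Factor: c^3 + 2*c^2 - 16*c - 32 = (c + 4)*(c^2 - 2*c - 8) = (c - 4)*(c + 4)*(c + 2)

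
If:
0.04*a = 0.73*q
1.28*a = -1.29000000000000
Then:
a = -1.01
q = -0.06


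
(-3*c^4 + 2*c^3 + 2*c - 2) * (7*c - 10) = -21*c^5 + 44*c^4 - 20*c^3 + 14*c^2 - 34*c + 20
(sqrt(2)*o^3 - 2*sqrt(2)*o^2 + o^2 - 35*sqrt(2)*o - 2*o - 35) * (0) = 0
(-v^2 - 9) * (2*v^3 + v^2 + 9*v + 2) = -2*v^5 - v^4 - 27*v^3 - 11*v^2 - 81*v - 18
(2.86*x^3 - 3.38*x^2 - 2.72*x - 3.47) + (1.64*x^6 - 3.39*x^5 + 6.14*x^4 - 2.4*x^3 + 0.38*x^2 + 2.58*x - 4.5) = 1.64*x^6 - 3.39*x^5 + 6.14*x^4 + 0.46*x^3 - 3.0*x^2 - 0.14*x - 7.97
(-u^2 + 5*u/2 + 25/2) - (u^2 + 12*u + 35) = -2*u^2 - 19*u/2 - 45/2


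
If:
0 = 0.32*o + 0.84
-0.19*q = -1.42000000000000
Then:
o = -2.62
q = 7.47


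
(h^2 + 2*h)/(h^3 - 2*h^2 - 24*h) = (h + 2)/(h^2 - 2*h - 24)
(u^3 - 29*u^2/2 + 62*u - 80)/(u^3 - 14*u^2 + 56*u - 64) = (u - 5/2)/(u - 2)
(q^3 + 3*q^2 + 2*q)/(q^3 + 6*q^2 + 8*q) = (q + 1)/(q + 4)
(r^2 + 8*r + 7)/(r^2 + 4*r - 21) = (r + 1)/(r - 3)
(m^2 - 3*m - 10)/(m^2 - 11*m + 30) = (m + 2)/(m - 6)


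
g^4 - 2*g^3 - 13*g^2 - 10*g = g*(g - 5)*(g + 1)*(g + 2)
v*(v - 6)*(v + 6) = v^3 - 36*v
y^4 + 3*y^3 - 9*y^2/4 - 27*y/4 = y*(y - 3/2)*(y + 3/2)*(y + 3)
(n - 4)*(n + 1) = n^2 - 3*n - 4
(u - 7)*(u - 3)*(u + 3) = u^3 - 7*u^2 - 9*u + 63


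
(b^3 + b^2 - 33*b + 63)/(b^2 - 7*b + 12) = (b^2 + 4*b - 21)/(b - 4)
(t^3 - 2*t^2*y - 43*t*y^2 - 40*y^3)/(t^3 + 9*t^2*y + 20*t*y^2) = (t^2 - 7*t*y - 8*y^2)/(t*(t + 4*y))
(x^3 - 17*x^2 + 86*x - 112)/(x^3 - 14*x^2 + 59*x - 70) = (x - 8)/(x - 5)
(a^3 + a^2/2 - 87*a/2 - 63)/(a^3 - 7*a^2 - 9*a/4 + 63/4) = 2*(a + 6)/(2*a - 3)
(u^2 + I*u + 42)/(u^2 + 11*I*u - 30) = (u^2 + I*u + 42)/(u^2 + 11*I*u - 30)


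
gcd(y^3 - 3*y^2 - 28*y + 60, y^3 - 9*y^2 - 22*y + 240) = y^2 - y - 30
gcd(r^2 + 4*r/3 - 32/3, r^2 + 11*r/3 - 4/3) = r + 4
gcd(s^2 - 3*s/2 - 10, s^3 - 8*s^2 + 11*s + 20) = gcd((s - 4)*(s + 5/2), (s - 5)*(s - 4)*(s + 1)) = s - 4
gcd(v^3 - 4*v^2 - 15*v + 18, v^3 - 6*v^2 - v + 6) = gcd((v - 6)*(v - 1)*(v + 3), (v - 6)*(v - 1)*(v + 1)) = v^2 - 7*v + 6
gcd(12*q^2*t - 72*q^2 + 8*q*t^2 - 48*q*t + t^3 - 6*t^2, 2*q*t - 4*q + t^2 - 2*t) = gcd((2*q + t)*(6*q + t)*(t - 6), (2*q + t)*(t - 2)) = 2*q + t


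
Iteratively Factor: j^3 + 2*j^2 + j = (j + 1)*(j^2 + j) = j*(j + 1)*(j + 1)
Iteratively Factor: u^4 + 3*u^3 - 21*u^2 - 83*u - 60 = (u + 1)*(u^3 + 2*u^2 - 23*u - 60) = (u + 1)*(u + 4)*(u^2 - 2*u - 15) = (u + 1)*(u + 3)*(u + 4)*(u - 5)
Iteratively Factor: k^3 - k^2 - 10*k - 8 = (k - 4)*(k^2 + 3*k + 2) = (k - 4)*(k + 1)*(k + 2)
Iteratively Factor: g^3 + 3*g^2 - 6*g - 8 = (g + 1)*(g^2 + 2*g - 8) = (g + 1)*(g + 4)*(g - 2)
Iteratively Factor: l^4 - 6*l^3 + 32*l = (l - 4)*(l^3 - 2*l^2 - 8*l) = (l - 4)^2*(l^2 + 2*l) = (l - 4)^2*(l + 2)*(l)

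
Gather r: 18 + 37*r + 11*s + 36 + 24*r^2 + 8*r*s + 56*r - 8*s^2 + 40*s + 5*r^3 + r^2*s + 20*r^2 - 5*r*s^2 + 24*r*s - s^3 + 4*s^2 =5*r^3 + r^2*(s + 44) + r*(-5*s^2 + 32*s + 93) - s^3 - 4*s^2 + 51*s + 54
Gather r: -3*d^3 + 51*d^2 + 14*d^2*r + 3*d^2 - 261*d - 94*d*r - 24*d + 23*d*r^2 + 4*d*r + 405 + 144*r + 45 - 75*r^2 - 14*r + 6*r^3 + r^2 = -3*d^3 + 54*d^2 - 285*d + 6*r^3 + r^2*(23*d - 74) + r*(14*d^2 - 90*d + 130) + 450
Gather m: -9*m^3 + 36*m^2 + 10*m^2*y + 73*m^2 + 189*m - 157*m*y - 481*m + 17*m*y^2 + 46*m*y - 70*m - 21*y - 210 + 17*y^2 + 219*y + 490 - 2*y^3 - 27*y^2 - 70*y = -9*m^3 + m^2*(10*y + 109) + m*(17*y^2 - 111*y - 362) - 2*y^3 - 10*y^2 + 128*y + 280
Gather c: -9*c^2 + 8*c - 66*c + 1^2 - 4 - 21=-9*c^2 - 58*c - 24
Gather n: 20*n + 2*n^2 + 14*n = 2*n^2 + 34*n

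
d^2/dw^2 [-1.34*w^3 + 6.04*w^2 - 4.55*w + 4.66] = 12.08 - 8.04*w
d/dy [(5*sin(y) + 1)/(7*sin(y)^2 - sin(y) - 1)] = (-14*sin(y) + 35*cos(y)^2 - 39)*cos(y)/(-7*sin(y)^2 + sin(y) + 1)^2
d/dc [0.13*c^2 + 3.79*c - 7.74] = 0.26*c + 3.79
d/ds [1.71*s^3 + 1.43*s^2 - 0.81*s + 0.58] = 5.13*s^2 + 2.86*s - 0.81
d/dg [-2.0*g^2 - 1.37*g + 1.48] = -4.0*g - 1.37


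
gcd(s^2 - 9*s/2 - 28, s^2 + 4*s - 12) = 1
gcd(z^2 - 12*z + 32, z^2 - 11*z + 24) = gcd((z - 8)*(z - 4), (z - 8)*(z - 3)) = z - 8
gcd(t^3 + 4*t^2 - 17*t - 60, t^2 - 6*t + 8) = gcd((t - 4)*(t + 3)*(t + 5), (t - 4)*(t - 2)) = t - 4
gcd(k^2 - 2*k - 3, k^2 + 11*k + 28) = 1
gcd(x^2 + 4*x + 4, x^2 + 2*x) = x + 2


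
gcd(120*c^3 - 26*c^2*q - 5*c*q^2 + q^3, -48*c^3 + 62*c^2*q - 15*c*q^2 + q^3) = -6*c + q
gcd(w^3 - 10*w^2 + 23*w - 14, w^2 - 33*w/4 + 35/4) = w - 7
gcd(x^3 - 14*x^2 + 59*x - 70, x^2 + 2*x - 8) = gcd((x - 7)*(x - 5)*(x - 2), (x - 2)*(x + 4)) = x - 2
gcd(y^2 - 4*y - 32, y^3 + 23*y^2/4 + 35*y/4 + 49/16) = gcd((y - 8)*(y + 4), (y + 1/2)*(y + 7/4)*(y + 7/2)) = 1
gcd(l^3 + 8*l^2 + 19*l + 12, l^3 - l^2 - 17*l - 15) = l^2 + 4*l + 3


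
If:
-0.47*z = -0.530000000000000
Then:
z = 1.13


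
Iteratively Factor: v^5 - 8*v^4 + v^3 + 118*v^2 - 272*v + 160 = (v - 4)*(v^4 - 4*v^3 - 15*v^2 + 58*v - 40) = (v - 4)*(v - 2)*(v^3 - 2*v^2 - 19*v + 20) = (v - 4)*(v - 2)*(v + 4)*(v^2 - 6*v + 5) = (v - 5)*(v - 4)*(v - 2)*(v + 4)*(v - 1)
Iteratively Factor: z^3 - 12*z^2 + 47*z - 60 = (z - 5)*(z^2 - 7*z + 12) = (z - 5)*(z - 4)*(z - 3)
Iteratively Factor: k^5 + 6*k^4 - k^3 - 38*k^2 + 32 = (k + 4)*(k^4 + 2*k^3 - 9*k^2 - 2*k + 8) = (k - 2)*(k + 4)*(k^3 + 4*k^2 - k - 4) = (k - 2)*(k + 1)*(k + 4)*(k^2 + 3*k - 4) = (k - 2)*(k + 1)*(k + 4)^2*(k - 1)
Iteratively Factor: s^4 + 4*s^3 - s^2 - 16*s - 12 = (s - 2)*(s^3 + 6*s^2 + 11*s + 6) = (s - 2)*(s + 2)*(s^2 + 4*s + 3) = (s - 2)*(s + 1)*(s + 2)*(s + 3)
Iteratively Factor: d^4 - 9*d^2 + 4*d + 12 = (d - 2)*(d^3 + 2*d^2 - 5*d - 6) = (d - 2)*(d + 1)*(d^2 + d - 6) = (d - 2)*(d + 1)*(d + 3)*(d - 2)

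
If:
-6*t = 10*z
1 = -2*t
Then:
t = -1/2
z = 3/10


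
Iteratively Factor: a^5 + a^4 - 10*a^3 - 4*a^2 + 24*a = (a)*(a^4 + a^3 - 10*a^2 - 4*a + 24) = a*(a - 2)*(a^3 + 3*a^2 - 4*a - 12) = a*(a - 2)*(a + 2)*(a^2 + a - 6) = a*(a - 2)*(a + 2)*(a + 3)*(a - 2)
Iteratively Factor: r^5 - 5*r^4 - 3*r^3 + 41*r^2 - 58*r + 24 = (r - 1)*(r^4 - 4*r^3 - 7*r^2 + 34*r - 24) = (r - 1)*(r + 3)*(r^3 - 7*r^2 + 14*r - 8) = (r - 4)*(r - 1)*(r + 3)*(r^2 - 3*r + 2) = (r - 4)*(r - 2)*(r - 1)*(r + 3)*(r - 1)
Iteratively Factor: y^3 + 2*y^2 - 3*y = (y)*(y^2 + 2*y - 3) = y*(y - 1)*(y + 3)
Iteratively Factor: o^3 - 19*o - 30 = (o + 3)*(o^2 - 3*o - 10) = (o - 5)*(o + 3)*(o + 2)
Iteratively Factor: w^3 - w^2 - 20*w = (w - 5)*(w^2 + 4*w) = (w - 5)*(w + 4)*(w)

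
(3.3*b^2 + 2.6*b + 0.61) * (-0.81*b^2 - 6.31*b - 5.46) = -2.673*b^4 - 22.929*b^3 - 34.9181*b^2 - 18.0451*b - 3.3306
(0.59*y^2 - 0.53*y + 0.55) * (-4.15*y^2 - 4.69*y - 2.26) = -2.4485*y^4 - 0.5676*y^3 - 1.1302*y^2 - 1.3817*y - 1.243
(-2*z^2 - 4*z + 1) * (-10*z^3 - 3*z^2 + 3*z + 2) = 20*z^5 + 46*z^4 - 4*z^3 - 19*z^2 - 5*z + 2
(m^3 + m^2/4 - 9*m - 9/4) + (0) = m^3 + m^2/4 - 9*m - 9/4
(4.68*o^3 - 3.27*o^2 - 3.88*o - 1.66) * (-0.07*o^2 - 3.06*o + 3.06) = -0.3276*o^5 - 14.0919*o^4 + 24.5986*o^3 + 1.9828*o^2 - 6.7932*o - 5.0796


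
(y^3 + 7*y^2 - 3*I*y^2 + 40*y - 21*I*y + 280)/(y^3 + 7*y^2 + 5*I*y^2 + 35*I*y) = (y - 8*I)/y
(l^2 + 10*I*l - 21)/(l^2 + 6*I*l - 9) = (l + 7*I)/(l + 3*I)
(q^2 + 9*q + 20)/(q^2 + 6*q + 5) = (q + 4)/(q + 1)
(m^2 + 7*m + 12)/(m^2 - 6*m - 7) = (m^2 + 7*m + 12)/(m^2 - 6*m - 7)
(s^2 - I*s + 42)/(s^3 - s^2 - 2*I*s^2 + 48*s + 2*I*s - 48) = (s - 7*I)/(s^2 - s*(1 + 8*I) + 8*I)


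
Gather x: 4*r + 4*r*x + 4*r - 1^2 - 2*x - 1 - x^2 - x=8*r - x^2 + x*(4*r - 3) - 2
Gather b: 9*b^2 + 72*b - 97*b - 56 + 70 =9*b^2 - 25*b + 14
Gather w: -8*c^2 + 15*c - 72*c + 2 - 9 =-8*c^2 - 57*c - 7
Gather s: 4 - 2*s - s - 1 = 3 - 3*s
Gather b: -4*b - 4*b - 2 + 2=-8*b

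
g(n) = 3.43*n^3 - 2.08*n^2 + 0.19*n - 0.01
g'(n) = 10.29*n^2 - 4.16*n + 0.19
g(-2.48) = -65.59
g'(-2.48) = 73.79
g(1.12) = 2.41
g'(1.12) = 8.44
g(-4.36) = -324.66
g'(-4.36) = 213.94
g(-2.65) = -78.95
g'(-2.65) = 83.48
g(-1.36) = -12.74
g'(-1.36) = 24.88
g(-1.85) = -29.20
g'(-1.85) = 43.10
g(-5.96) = -801.19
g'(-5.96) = 390.50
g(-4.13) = -277.90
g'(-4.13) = 192.89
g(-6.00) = -816.91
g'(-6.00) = 395.59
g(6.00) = 667.13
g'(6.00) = 345.67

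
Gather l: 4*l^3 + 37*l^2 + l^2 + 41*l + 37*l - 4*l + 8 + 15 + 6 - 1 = 4*l^3 + 38*l^2 + 74*l + 28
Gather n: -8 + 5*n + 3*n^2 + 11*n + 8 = 3*n^2 + 16*n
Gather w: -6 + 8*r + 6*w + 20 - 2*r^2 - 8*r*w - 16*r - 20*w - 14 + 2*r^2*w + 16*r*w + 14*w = -2*r^2 - 8*r + w*(2*r^2 + 8*r)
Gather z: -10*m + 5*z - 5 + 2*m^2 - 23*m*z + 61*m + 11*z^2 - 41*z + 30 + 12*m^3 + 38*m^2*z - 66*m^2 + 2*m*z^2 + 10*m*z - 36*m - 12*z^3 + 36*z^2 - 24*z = 12*m^3 - 64*m^2 + 15*m - 12*z^3 + z^2*(2*m + 47) + z*(38*m^2 - 13*m - 60) + 25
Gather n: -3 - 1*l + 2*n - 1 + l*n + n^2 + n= -l + n^2 + n*(l + 3) - 4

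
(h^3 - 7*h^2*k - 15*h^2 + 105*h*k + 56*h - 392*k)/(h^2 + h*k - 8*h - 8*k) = (h^2 - 7*h*k - 7*h + 49*k)/(h + k)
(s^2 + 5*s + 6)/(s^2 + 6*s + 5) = (s^2 + 5*s + 6)/(s^2 + 6*s + 5)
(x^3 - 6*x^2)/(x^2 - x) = x*(x - 6)/(x - 1)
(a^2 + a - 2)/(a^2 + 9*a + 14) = (a - 1)/(a + 7)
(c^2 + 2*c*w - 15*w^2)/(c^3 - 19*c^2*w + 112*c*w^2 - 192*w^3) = (c + 5*w)/(c^2 - 16*c*w + 64*w^2)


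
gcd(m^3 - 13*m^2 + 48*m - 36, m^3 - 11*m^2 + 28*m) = 1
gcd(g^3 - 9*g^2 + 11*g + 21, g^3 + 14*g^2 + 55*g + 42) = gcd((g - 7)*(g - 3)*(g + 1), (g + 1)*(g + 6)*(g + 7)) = g + 1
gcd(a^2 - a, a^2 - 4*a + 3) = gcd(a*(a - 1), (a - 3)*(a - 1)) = a - 1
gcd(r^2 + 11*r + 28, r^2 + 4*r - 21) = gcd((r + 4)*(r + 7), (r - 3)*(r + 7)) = r + 7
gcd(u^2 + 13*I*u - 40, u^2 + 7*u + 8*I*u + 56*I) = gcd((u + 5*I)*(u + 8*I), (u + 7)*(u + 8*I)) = u + 8*I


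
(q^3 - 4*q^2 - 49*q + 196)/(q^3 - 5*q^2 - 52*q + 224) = (q - 7)/(q - 8)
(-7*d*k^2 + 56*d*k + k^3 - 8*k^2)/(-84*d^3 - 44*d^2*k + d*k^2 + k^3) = k*(k - 8)/(12*d^2 + 8*d*k + k^2)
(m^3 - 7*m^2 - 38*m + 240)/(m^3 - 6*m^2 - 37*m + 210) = (m - 8)/(m - 7)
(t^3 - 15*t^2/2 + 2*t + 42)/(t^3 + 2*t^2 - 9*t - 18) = (t^2 - 19*t/2 + 21)/(t^2 - 9)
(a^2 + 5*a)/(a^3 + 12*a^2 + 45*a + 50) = a/(a^2 + 7*a + 10)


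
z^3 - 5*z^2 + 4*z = z*(z - 4)*(z - 1)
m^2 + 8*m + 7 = (m + 1)*(m + 7)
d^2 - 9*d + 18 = (d - 6)*(d - 3)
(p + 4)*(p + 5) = p^2 + 9*p + 20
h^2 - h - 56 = (h - 8)*(h + 7)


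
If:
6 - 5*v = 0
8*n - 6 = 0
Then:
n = 3/4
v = 6/5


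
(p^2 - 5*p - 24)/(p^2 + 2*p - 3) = (p - 8)/(p - 1)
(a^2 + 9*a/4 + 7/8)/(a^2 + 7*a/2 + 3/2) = (a + 7/4)/(a + 3)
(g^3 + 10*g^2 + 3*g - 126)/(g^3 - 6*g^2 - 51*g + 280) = (g^2 + 3*g - 18)/(g^2 - 13*g + 40)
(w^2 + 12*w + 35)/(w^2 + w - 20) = (w + 7)/(w - 4)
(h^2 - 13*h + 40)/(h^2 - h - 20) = (h - 8)/(h + 4)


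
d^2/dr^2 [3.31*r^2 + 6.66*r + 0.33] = 6.62000000000000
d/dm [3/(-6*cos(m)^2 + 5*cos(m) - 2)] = 3*(5 - 12*cos(m))*sin(m)/(6*cos(m)^2 - 5*cos(m) + 2)^2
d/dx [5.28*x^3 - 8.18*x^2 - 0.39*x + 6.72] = 15.84*x^2 - 16.36*x - 0.39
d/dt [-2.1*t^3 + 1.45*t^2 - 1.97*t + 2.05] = -6.3*t^2 + 2.9*t - 1.97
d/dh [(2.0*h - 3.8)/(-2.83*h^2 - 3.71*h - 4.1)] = (5.66*h^2 - 21.508*h - 22.298)/(8.0089*h^4 + 20.9986*h^3 + 36.9701*h^2 + 30.422*h + 16.81)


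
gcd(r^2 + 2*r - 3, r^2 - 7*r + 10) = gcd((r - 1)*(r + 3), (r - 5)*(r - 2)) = 1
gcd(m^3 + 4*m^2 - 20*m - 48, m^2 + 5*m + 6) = m + 2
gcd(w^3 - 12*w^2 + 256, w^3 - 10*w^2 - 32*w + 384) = w^2 - 16*w + 64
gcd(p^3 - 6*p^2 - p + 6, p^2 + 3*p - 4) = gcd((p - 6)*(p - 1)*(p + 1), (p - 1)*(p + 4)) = p - 1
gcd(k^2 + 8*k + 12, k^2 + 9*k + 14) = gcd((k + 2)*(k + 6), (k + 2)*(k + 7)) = k + 2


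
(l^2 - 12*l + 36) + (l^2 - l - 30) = 2*l^2 - 13*l + 6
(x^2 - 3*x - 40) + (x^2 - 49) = 2*x^2 - 3*x - 89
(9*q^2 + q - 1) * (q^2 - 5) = 9*q^4 + q^3 - 46*q^2 - 5*q + 5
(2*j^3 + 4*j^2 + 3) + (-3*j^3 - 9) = -j^3 + 4*j^2 - 6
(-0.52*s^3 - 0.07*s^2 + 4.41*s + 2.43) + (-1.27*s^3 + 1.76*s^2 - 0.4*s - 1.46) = -1.79*s^3 + 1.69*s^2 + 4.01*s + 0.97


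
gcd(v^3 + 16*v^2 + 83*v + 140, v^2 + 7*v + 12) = v + 4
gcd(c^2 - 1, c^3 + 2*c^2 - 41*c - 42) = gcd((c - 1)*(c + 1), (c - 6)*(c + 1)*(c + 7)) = c + 1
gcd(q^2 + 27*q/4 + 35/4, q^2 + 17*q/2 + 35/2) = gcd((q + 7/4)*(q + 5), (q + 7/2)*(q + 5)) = q + 5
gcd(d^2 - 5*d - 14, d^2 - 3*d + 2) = 1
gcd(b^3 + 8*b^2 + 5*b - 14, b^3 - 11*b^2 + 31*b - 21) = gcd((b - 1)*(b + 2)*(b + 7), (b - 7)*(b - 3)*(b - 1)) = b - 1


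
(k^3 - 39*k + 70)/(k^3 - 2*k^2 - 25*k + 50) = (k + 7)/(k + 5)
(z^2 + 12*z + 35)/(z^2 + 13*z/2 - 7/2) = 2*(z + 5)/(2*z - 1)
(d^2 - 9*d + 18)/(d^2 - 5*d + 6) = (d - 6)/(d - 2)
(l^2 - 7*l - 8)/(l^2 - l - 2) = (l - 8)/(l - 2)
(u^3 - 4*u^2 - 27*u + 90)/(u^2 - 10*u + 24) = (u^2 + 2*u - 15)/(u - 4)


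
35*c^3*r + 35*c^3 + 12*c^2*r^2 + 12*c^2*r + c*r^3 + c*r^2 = (5*c + r)*(7*c + r)*(c*r + c)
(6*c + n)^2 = 36*c^2 + 12*c*n + n^2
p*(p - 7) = p^2 - 7*p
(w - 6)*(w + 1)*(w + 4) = w^3 - w^2 - 26*w - 24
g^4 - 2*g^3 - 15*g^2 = g^2*(g - 5)*(g + 3)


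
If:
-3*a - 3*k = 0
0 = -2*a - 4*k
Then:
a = 0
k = 0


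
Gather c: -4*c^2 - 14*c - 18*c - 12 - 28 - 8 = -4*c^2 - 32*c - 48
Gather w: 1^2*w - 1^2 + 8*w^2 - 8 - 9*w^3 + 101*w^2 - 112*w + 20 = -9*w^3 + 109*w^2 - 111*w + 11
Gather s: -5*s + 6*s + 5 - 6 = s - 1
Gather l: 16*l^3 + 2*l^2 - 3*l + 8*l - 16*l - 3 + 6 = 16*l^3 + 2*l^2 - 11*l + 3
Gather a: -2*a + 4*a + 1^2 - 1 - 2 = 2*a - 2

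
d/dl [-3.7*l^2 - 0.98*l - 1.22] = -7.4*l - 0.98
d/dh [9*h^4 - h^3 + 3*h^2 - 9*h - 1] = 36*h^3 - 3*h^2 + 6*h - 9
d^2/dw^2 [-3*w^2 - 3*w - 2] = -6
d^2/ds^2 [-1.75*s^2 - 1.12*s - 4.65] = -3.50000000000000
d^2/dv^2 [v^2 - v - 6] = 2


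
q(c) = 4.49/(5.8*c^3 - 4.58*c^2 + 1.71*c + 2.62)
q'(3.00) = -0.04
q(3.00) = 0.04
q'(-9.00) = -0.00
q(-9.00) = -0.00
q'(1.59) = -0.48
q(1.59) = 0.26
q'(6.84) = -0.00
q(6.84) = 0.00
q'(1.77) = -0.33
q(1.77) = 0.19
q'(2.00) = -0.20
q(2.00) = 0.13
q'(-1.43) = -0.33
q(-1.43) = -0.17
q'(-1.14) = -0.81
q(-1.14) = -0.32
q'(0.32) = -0.30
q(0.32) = 1.55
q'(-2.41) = -0.05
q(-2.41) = -0.04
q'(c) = 4.49*(-17.4*c^2 + 9.16*c - 1.71)/(5.8*c^3 - 4.58*c^2 + 1.71*c + 2.62)^2 = (-78.126*c^2 + 41.1284*c - 7.6779)/(5.8*c^3 - 4.58*c^2 + 1.71*c + 2.62)^2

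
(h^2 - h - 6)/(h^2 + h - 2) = (h - 3)/(h - 1)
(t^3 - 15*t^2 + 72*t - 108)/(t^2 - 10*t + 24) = (t^2 - 9*t + 18)/(t - 4)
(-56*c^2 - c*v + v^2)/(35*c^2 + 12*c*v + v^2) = (-8*c + v)/(5*c + v)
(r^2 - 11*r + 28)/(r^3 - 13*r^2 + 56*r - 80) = (r - 7)/(r^2 - 9*r + 20)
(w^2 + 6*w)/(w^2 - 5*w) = (w + 6)/(w - 5)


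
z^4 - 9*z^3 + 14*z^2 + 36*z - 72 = (z - 6)*(z - 3)*(z - 2)*(z + 2)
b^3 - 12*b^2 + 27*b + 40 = (b - 8)*(b - 5)*(b + 1)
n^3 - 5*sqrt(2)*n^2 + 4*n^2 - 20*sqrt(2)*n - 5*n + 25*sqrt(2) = (n - 1)*(n + 5)*(n - 5*sqrt(2))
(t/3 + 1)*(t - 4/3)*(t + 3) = t^3/3 + 14*t^2/9 + t/3 - 4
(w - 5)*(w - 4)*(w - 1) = w^3 - 10*w^2 + 29*w - 20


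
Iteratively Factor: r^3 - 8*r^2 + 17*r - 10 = (r - 5)*(r^2 - 3*r + 2) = (r - 5)*(r - 2)*(r - 1)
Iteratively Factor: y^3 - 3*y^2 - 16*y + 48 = (y - 3)*(y^2 - 16) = (y - 4)*(y - 3)*(y + 4)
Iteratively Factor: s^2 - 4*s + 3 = (s - 3)*(s - 1)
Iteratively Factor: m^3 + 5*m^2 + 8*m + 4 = (m + 2)*(m^2 + 3*m + 2) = (m + 1)*(m + 2)*(m + 2)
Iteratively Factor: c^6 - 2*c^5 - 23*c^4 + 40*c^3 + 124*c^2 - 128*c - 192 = (c - 2)*(c^5 - 23*c^3 - 6*c^2 + 112*c + 96) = (c - 4)*(c - 2)*(c^4 + 4*c^3 - 7*c^2 - 34*c - 24) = (c - 4)*(c - 3)*(c - 2)*(c^3 + 7*c^2 + 14*c + 8) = (c - 4)*(c - 3)*(c - 2)*(c + 4)*(c^2 + 3*c + 2) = (c - 4)*(c - 3)*(c - 2)*(c + 1)*(c + 4)*(c + 2)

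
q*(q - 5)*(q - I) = q^3 - 5*q^2 - I*q^2 + 5*I*q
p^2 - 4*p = p*(p - 4)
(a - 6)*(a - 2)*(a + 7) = a^3 - a^2 - 44*a + 84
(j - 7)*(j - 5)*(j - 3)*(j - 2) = j^4 - 17*j^3 + 101*j^2 - 247*j + 210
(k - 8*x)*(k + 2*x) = k^2 - 6*k*x - 16*x^2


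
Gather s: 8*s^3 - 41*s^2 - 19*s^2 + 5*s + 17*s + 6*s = 8*s^3 - 60*s^2 + 28*s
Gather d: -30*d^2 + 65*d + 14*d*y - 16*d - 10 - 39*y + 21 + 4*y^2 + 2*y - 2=-30*d^2 + d*(14*y + 49) + 4*y^2 - 37*y + 9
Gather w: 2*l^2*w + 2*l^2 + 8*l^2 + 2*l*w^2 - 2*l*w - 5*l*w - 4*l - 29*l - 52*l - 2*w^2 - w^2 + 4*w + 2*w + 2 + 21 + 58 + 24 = 10*l^2 - 85*l + w^2*(2*l - 3) + w*(2*l^2 - 7*l + 6) + 105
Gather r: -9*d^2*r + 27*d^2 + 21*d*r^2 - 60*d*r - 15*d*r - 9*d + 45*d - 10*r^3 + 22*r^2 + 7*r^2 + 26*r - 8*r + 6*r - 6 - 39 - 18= 27*d^2 + 36*d - 10*r^3 + r^2*(21*d + 29) + r*(-9*d^2 - 75*d + 24) - 63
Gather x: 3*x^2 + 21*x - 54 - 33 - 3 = 3*x^2 + 21*x - 90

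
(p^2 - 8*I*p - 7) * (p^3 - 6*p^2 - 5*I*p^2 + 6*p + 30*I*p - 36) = p^5 - 6*p^4 - 13*I*p^4 - 41*p^3 + 78*I*p^3 + 246*p^2 - 13*I*p^2 - 42*p + 78*I*p + 252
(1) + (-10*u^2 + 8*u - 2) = -10*u^2 + 8*u - 1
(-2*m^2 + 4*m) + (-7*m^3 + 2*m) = -7*m^3 - 2*m^2 + 6*m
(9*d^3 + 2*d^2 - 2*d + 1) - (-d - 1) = 9*d^3 + 2*d^2 - d + 2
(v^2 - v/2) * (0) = 0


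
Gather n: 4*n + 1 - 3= 4*n - 2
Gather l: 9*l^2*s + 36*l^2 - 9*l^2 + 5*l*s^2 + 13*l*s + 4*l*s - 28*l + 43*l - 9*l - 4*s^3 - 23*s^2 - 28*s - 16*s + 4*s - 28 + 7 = l^2*(9*s + 27) + l*(5*s^2 + 17*s + 6) - 4*s^3 - 23*s^2 - 40*s - 21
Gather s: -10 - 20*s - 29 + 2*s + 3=-18*s - 36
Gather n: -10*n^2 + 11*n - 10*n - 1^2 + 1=-10*n^2 + n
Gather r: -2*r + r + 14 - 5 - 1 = 8 - r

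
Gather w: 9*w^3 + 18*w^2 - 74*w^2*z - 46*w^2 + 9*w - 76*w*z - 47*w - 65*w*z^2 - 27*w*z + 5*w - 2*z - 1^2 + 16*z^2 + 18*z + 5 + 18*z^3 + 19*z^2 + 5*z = 9*w^3 + w^2*(-74*z - 28) + w*(-65*z^2 - 103*z - 33) + 18*z^3 + 35*z^2 + 21*z + 4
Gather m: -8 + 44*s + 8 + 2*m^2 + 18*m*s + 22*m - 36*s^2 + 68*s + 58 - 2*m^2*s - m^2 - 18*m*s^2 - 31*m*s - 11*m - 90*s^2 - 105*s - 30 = m^2*(1 - 2*s) + m*(-18*s^2 - 13*s + 11) - 126*s^2 + 7*s + 28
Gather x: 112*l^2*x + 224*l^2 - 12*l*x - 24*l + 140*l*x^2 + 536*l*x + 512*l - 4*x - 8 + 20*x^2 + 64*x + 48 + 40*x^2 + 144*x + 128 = 224*l^2 + 488*l + x^2*(140*l + 60) + x*(112*l^2 + 524*l + 204) + 168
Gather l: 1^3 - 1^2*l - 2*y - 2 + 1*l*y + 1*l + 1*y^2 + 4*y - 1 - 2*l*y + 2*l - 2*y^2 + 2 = l*(2 - y) - y^2 + 2*y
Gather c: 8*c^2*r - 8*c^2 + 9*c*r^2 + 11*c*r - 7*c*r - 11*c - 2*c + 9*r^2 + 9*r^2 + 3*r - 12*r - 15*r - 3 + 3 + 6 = c^2*(8*r - 8) + c*(9*r^2 + 4*r - 13) + 18*r^2 - 24*r + 6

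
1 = 1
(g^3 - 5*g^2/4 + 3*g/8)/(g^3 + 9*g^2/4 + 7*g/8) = (8*g^2 - 10*g + 3)/(8*g^2 + 18*g + 7)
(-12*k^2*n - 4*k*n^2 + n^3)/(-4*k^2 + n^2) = n*(6*k - n)/(2*k - n)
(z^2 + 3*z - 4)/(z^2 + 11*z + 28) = (z - 1)/(z + 7)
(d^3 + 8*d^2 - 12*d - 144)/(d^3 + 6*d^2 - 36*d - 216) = (d - 4)/(d - 6)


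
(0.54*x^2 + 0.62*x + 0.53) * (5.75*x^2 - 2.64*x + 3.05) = 3.105*x^4 + 2.1394*x^3 + 3.0577*x^2 + 0.4918*x + 1.6165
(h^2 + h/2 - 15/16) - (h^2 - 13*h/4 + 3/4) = 15*h/4 - 27/16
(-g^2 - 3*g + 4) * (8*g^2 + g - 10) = -8*g^4 - 25*g^3 + 39*g^2 + 34*g - 40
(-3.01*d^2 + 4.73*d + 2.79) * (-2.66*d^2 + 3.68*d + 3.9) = 8.0066*d^4 - 23.6586*d^3 - 1.754*d^2 + 28.7142*d + 10.881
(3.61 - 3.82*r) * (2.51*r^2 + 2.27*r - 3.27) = -9.5882*r^3 + 0.389699999999999*r^2 + 20.6861*r - 11.8047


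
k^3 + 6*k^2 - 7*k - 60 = (k - 3)*(k + 4)*(k + 5)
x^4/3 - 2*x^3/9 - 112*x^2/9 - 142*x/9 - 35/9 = (x/3 + 1/3)*(x - 7)*(x + 1/3)*(x + 5)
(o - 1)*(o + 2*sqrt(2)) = o^2 - o + 2*sqrt(2)*o - 2*sqrt(2)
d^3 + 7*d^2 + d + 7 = (d + 7)*(d - I)*(d + I)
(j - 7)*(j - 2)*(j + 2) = j^3 - 7*j^2 - 4*j + 28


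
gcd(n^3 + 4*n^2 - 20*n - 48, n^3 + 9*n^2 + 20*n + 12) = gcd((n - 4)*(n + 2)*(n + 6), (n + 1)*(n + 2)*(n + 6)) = n^2 + 8*n + 12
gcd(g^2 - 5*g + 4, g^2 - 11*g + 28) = g - 4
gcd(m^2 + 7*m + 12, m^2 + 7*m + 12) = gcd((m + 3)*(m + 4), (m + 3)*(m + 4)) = m^2 + 7*m + 12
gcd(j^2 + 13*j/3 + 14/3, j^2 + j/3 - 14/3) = j + 7/3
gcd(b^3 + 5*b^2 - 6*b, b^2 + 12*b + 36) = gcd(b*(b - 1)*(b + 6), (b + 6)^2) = b + 6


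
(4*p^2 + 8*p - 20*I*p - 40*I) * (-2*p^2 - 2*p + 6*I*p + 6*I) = -8*p^4 - 24*p^3 + 64*I*p^3 + 104*p^2 + 192*I*p^2 + 360*p + 128*I*p + 240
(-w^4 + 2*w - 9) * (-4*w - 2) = 4*w^5 + 2*w^4 - 8*w^2 + 32*w + 18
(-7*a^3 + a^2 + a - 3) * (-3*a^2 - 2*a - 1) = 21*a^5 + 11*a^4 + 2*a^3 + 6*a^2 + 5*a + 3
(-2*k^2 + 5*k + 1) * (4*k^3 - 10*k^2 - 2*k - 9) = -8*k^5 + 40*k^4 - 42*k^3 - 2*k^2 - 47*k - 9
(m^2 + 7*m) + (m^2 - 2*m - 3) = 2*m^2 + 5*m - 3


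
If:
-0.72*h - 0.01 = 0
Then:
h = -0.01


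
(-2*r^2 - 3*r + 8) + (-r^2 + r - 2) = -3*r^2 - 2*r + 6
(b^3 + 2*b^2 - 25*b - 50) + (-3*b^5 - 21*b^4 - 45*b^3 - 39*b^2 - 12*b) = -3*b^5 - 21*b^4 - 44*b^3 - 37*b^2 - 37*b - 50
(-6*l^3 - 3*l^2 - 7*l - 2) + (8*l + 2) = -6*l^3 - 3*l^2 + l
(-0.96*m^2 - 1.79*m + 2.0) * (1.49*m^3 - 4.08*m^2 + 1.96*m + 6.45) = -1.4304*m^5 + 1.2497*m^4 + 8.4016*m^3 - 17.8604*m^2 - 7.6255*m + 12.9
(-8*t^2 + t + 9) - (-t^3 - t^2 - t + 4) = t^3 - 7*t^2 + 2*t + 5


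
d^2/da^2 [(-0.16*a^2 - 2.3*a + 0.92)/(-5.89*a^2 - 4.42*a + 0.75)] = (7.105427357601e-15*a^4 + 151.252844*a^3 - 187.259592*a^2 - 82.745076*a - 28.646176)/(204.336469*a^6 + 460.017246*a^5 + 267.150963*a^4 - 30.801212*a^3 - 34.017525*a^2 + 7.45875*a - 0.421875)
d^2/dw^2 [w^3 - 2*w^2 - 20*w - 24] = 6*w - 4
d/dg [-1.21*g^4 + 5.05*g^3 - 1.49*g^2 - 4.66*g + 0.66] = -4.84*g^3 + 15.15*g^2 - 2.98*g - 4.66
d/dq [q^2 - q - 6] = 2*q - 1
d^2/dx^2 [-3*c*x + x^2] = 2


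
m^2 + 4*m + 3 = (m + 1)*(m + 3)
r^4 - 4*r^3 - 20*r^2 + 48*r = r*(r - 6)*(r - 2)*(r + 4)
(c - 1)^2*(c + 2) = c^3 - 3*c + 2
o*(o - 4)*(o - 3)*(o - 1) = o^4 - 8*o^3 + 19*o^2 - 12*o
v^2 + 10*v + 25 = (v + 5)^2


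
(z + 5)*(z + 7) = z^2 + 12*z + 35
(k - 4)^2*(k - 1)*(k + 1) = k^4 - 8*k^3 + 15*k^2 + 8*k - 16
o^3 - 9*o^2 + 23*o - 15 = (o - 5)*(o - 3)*(o - 1)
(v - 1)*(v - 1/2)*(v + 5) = v^3 + 7*v^2/2 - 7*v + 5/2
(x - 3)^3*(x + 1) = x^4 - 8*x^3 + 18*x^2 - 27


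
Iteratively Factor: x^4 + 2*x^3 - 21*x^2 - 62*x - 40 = (x + 1)*(x^3 + x^2 - 22*x - 40) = (x - 5)*(x + 1)*(x^2 + 6*x + 8) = (x - 5)*(x + 1)*(x + 2)*(x + 4)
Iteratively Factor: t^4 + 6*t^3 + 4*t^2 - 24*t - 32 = (t + 2)*(t^3 + 4*t^2 - 4*t - 16) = (t + 2)*(t + 4)*(t^2 - 4) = (t + 2)^2*(t + 4)*(t - 2)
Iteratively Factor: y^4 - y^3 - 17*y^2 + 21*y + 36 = (y - 3)*(y^3 + 2*y^2 - 11*y - 12) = (y - 3)*(y + 1)*(y^2 + y - 12) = (y - 3)*(y + 1)*(y + 4)*(y - 3)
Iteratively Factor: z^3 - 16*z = (z + 4)*(z^2 - 4*z) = z*(z + 4)*(z - 4)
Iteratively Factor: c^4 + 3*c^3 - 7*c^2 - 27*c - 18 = (c + 3)*(c^3 - 7*c - 6) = (c - 3)*(c + 3)*(c^2 + 3*c + 2) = (c - 3)*(c + 2)*(c + 3)*(c + 1)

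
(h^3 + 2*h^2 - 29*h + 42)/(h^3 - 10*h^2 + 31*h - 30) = (h + 7)/(h - 5)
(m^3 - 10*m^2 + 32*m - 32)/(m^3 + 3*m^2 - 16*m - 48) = (m^2 - 6*m + 8)/(m^2 + 7*m + 12)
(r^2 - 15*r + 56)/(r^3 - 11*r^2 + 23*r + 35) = (r - 8)/(r^2 - 4*r - 5)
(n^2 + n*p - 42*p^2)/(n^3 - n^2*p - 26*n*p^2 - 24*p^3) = (n + 7*p)/(n^2 + 5*n*p + 4*p^2)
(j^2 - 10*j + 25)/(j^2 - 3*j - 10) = (j - 5)/(j + 2)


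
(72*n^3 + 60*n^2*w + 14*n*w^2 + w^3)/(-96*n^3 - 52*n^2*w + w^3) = (6*n + w)/(-8*n + w)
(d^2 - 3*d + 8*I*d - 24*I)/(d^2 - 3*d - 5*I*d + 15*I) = (d + 8*I)/(d - 5*I)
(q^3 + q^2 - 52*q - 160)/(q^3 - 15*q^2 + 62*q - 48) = (q^2 + 9*q + 20)/(q^2 - 7*q + 6)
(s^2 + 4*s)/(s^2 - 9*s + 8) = s*(s + 4)/(s^2 - 9*s + 8)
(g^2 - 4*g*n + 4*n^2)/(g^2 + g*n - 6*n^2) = (g - 2*n)/(g + 3*n)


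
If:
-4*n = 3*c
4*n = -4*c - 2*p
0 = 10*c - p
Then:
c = 0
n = 0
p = 0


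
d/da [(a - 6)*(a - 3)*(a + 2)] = a*(3*a - 14)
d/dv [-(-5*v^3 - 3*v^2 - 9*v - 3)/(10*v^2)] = (5*v^3 - 9*v - 6)/(10*v^3)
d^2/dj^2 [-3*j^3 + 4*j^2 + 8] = 8 - 18*j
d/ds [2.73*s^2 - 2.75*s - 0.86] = 5.46*s - 2.75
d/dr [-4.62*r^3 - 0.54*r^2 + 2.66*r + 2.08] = -13.86*r^2 - 1.08*r + 2.66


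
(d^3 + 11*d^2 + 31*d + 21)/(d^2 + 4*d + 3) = d + 7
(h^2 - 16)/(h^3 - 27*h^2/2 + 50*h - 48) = 2*(h + 4)/(2*h^2 - 19*h + 24)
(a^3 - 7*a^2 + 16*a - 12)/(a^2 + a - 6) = (a^2 - 5*a + 6)/(a + 3)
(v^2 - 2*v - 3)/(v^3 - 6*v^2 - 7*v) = (v - 3)/(v*(v - 7))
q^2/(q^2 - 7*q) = q/(q - 7)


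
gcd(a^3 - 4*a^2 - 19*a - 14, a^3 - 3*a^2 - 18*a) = 1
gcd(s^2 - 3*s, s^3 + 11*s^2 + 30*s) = s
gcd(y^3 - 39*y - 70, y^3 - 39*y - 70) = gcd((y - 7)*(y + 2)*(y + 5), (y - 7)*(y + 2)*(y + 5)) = y^3 - 39*y - 70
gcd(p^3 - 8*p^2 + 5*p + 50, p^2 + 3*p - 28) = 1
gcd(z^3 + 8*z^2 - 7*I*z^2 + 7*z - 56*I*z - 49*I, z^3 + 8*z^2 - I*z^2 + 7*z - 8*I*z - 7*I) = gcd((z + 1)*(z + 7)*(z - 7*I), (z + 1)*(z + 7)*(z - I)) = z^2 + 8*z + 7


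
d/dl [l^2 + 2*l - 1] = 2*l + 2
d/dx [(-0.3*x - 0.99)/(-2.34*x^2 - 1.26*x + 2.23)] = (0.702*x^2 + 0.378*x - (0.3*x + 0.99)*(4.68*x + 1.26) - 0.669)/(2.34*x^2 + 1.26*x - 2.23)^2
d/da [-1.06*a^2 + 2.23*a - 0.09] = 2.23 - 2.12*a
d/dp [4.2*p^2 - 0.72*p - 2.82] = 8.4*p - 0.72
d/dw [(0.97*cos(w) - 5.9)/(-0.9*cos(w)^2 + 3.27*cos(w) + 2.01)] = (-0.873*cos(w)^2 + 10.62*cos(w) - 21.2427)*sin(w)/(0.81*cos(w)^4 - 5.886*cos(w)^3 + 7.0749*cos(w)^2 + 13.1454*cos(w) + 4.0401)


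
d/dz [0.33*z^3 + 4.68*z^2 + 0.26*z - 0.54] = 0.99*z^2 + 9.36*z + 0.26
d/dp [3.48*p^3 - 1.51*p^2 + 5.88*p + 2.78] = 10.44*p^2 - 3.02*p + 5.88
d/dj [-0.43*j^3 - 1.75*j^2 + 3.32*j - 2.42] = -1.29*j^2 - 3.5*j + 3.32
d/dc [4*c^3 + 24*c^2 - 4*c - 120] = 12*c^2 + 48*c - 4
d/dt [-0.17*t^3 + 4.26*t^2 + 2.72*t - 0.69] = -0.51*t^2 + 8.52*t + 2.72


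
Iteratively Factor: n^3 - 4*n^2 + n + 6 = (n - 2)*(n^2 - 2*n - 3) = (n - 2)*(n + 1)*(n - 3)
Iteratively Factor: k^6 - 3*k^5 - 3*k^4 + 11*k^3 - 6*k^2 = (k - 3)*(k^5 - 3*k^3 + 2*k^2) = k*(k - 3)*(k^4 - 3*k^2 + 2*k) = k^2*(k - 3)*(k^3 - 3*k + 2) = k^2*(k - 3)*(k - 1)*(k^2 + k - 2) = k^2*(k - 3)*(k - 1)*(k + 2)*(k - 1)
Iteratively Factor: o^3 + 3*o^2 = (o)*(o^2 + 3*o) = o^2*(o + 3)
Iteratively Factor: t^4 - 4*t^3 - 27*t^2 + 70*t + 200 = (t + 2)*(t^3 - 6*t^2 - 15*t + 100) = (t - 5)*(t + 2)*(t^2 - t - 20) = (t - 5)^2*(t + 2)*(t + 4)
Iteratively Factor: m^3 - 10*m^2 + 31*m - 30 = (m - 2)*(m^2 - 8*m + 15) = (m - 3)*(m - 2)*(m - 5)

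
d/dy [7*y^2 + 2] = 14*y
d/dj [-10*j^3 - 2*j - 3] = -30*j^2 - 2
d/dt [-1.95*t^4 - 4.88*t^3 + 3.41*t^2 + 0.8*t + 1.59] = -7.8*t^3 - 14.64*t^2 + 6.82*t + 0.8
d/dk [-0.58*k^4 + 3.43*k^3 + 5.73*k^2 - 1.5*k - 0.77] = -2.32*k^3 + 10.29*k^2 + 11.46*k - 1.5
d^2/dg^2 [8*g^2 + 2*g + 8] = 16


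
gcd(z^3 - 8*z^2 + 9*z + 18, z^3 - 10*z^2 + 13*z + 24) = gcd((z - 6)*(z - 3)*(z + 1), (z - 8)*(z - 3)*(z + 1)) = z^2 - 2*z - 3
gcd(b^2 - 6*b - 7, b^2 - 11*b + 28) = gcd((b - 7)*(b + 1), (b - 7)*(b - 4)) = b - 7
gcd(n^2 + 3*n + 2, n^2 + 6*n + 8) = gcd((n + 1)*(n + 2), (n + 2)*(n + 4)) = n + 2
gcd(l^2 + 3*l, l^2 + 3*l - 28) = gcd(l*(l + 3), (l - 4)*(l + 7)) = 1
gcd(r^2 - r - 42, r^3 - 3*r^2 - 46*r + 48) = r + 6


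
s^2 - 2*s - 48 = (s - 8)*(s + 6)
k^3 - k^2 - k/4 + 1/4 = (k - 1)*(k - 1/2)*(k + 1/2)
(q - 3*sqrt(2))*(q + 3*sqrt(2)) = q^2 - 18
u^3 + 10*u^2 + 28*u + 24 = (u + 2)^2*(u + 6)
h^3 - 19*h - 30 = (h - 5)*(h + 2)*(h + 3)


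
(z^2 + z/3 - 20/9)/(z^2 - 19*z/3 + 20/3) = (z + 5/3)/(z - 5)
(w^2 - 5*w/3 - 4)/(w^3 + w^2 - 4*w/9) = 3*(w - 3)/(w*(3*w - 1))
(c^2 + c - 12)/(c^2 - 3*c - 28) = (c - 3)/(c - 7)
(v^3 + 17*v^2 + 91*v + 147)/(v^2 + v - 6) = (v^2 + 14*v + 49)/(v - 2)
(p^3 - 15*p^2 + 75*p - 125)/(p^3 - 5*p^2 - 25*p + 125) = (p - 5)/(p + 5)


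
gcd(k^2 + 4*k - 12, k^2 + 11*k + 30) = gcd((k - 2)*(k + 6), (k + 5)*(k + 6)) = k + 6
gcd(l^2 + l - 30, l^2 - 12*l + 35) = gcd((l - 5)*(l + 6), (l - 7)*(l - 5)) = l - 5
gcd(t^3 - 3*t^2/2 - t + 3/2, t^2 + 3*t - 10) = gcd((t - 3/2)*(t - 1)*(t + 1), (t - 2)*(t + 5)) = 1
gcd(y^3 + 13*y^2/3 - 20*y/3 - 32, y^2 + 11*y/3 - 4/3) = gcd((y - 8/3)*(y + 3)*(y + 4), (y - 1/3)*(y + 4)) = y + 4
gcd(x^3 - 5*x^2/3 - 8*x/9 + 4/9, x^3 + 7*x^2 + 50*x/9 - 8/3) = x - 1/3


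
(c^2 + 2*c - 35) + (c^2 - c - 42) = 2*c^2 + c - 77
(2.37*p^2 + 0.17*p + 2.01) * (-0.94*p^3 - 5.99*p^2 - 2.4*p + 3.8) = -2.2278*p^5 - 14.3561*p^4 - 8.5957*p^3 - 3.4419*p^2 - 4.178*p + 7.638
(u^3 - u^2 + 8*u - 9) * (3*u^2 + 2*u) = 3*u^5 - u^4 + 22*u^3 - 11*u^2 - 18*u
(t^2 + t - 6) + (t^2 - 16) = 2*t^2 + t - 22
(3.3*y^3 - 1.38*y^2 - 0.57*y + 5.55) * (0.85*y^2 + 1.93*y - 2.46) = 2.805*y^5 + 5.196*y^4 - 11.2659*y^3 + 7.0122*y^2 + 12.1137*y - 13.653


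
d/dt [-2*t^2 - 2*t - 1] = -4*t - 2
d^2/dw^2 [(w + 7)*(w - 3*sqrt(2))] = 2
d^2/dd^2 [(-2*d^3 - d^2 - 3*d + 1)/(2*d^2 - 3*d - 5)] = 2*(-56*d^3 - 108*d^2 - 258*d + 39)/(8*d^6 - 36*d^5 - 6*d^4 + 153*d^3 + 15*d^2 - 225*d - 125)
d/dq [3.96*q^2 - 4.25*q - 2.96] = 7.92*q - 4.25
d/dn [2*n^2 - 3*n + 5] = 4*n - 3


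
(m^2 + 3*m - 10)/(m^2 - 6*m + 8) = (m + 5)/(m - 4)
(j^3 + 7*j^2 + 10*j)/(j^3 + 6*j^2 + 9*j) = (j^2 + 7*j + 10)/(j^2 + 6*j + 9)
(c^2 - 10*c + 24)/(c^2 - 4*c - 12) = (c - 4)/(c + 2)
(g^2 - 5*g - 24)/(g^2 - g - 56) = (g + 3)/(g + 7)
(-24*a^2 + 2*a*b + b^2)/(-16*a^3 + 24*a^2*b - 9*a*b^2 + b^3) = (6*a + b)/(4*a^2 - 5*a*b + b^2)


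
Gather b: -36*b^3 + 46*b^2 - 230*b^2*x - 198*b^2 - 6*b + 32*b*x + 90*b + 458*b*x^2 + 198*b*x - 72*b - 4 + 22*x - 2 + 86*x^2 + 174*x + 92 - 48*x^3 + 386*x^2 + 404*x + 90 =-36*b^3 + b^2*(-230*x - 152) + b*(458*x^2 + 230*x + 12) - 48*x^3 + 472*x^2 + 600*x + 176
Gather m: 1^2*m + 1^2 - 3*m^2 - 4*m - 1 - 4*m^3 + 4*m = -4*m^3 - 3*m^2 + m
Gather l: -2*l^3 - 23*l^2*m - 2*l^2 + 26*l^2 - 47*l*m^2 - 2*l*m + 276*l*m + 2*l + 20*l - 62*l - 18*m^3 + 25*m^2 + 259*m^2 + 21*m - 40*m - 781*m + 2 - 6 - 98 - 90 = -2*l^3 + l^2*(24 - 23*m) + l*(-47*m^2 + 274*m - 40) - 18*m^3 + 284*m^2 - 800*m - 192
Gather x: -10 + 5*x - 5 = 5*x - 15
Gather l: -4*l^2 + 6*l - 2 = -4*l^2 + 6*l - 2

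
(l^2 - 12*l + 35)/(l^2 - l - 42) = (l - 5)/(l + 6)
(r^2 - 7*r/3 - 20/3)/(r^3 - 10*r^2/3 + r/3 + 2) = (3*r^2 - 7*r - 20)/(3*r^3 - 10*r^2 + r + 6)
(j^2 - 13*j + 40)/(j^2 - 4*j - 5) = (j - 8)/(j + 1)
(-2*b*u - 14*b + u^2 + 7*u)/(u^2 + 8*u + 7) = (-2*b + u)/(u + 1)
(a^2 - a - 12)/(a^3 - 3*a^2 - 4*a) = (a + 3)/(a*(a + 1))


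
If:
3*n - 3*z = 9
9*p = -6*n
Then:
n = z + 3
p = -2*z/3 - 2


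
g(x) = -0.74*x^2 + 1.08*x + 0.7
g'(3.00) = -3.36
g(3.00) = -2.72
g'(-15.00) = 23.28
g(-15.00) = -182.00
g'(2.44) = -2.53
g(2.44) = -1.07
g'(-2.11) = 4.20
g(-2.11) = -4.87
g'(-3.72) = 6.59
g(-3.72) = -13.56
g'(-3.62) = 6.44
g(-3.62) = -12.91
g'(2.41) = -2.49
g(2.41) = -1.00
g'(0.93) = -0.30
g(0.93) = 1.06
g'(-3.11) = 5.68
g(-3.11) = -9.82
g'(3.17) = -3.61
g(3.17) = -3.31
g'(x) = 1.08 - 1.48*x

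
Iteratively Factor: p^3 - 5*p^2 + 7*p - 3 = (p - 3)*(p^2 - 2*p + 1) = (p - 3)*(p - 1)*(p - 1)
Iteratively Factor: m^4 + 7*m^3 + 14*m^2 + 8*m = (m + 2)*(m^3 + 5*m^2 + 4*m) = (m + 1)*(m + 2)*(m^2 + 4*m) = m*(m + 1)*(m + 2)*(m + 4)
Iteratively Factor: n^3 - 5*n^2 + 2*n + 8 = (n - 4)*(n^2 - n - 2) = (n - 4)*(n - 2)*(n + 1)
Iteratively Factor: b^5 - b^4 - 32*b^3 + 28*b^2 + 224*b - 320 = (b + 4)*(b^4 - 5*b^3 - 12*b^2 + 76*b - 80) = (b - 5)*(b + 4)*(b^3 - 12*b + 16) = (b - 5)*(b - 2)*(b + 4)*(b^2 + 2*b - 8) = (b - 5)*(b - 2)*(b + 4)^2*(b - 2)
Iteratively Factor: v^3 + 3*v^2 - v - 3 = (v + 3)*(v^2 - 1) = (v + 1)*(v + 3)*(v - 1)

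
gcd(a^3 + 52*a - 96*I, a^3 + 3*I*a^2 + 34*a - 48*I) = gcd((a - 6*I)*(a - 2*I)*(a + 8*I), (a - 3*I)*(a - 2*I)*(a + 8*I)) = a^2 + 6*I*a + 16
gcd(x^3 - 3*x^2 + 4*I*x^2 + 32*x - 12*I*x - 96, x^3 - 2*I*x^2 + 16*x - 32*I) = x - 4*I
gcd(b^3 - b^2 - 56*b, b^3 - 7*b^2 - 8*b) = b^2 - 8*b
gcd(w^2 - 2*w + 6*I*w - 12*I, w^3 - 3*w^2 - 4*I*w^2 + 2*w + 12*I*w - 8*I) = w - 2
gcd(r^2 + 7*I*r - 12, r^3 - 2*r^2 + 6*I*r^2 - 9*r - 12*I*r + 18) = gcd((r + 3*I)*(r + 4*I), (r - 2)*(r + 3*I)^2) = r + 3*I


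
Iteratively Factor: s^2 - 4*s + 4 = (s - 2)*(s - 2)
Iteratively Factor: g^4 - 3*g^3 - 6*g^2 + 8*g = (g - 4)*(g^3 + g^2 - 2*g) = (g - 4)*(g + 2)*(g^2 - g) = g*(g - 4)*(g + 2)*(g - 1)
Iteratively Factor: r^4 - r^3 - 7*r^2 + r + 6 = (r - 1)*(r^3 - 7*r - 6) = (r - 3)*(r - 1)*(r^2 + 3*r + 2) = (r - 3)*(r - 1)*(r + 1)*(r + 2)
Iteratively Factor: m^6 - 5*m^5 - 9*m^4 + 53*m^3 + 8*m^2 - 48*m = (m - 4)*(m^5 - m^4 - 13*m^3 + m^2 + 12*m) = (m - 4)^2*(m^4 + 3*m^3 - m^2 - 3*m) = (m - 4)^2*(m - 1)*(m^3 + 4*m^2 + 3*m) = m*(m - 4)^2*(m - 1)*(m^2 + 4*m + 3) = m*(m - 4)^2*(m - 1)*(m + 1)*(m + 3)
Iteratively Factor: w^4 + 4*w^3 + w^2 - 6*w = (w + 2)*(w^3 + 2*w^2 - 3*w) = w*(w + 2)*(w^2 + 2*w - 3) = w*(w - 1)*(w + 2)*(w + 3)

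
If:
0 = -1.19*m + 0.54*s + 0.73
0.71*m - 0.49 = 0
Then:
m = 0.69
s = 0.17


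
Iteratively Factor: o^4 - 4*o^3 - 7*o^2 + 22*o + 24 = (o - 4)*(o^3 - 7*o - 6) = (o - 4)*(o + 1)*(o^2 - o - 6) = (o - 4)*(o - 3)*(o + 1)*(o + 2)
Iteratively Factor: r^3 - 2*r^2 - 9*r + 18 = (r - 3)*(r^2 + r - 6) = (r - 3)*(r + 3)*(r - 2)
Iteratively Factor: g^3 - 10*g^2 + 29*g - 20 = (g - 1)*(g^2 - 9*g + 20) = (g - 4)*(g - 1)*(g - 5)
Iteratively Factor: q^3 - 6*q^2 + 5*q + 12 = (q + 1)*(q^2 - 7*q + 12) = (q - 3)*(q + 1)*(q - 4)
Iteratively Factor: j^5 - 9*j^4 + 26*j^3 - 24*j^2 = (j - 4)*(j^4 - 5*j^3 + 6*j^2) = j*(j - 4)*(j^3 - 5*j^2 + 6*j) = j*(j - 4)*(j - 2)*(j^2 - 3*j) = j*(j - 4)*(j - 3)*(j - 2)*(j)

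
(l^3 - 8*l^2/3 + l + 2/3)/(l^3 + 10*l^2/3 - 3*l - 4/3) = (l - 2)/(l + 4)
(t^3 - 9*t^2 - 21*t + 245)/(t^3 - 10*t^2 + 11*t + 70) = (t^2 - 2*t - 35)/(t^2 - 3*t - 10)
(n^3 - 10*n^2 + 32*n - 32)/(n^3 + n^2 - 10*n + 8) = (n^2 - 8*n + 16)/(n^2 + 3*n - 4)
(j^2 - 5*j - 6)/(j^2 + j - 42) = (j + 1)/(j + 7)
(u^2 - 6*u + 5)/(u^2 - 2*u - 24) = (-u^2 + 6*u - 5)/(-u^2 + 2*u + 24)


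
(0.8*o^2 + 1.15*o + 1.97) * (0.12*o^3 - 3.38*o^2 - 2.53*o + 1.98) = 0.096*o^5 - 2.566*o^4 - 5.6746*o^3 - 7.9841*o^2 - 2.7071*o + 3.9006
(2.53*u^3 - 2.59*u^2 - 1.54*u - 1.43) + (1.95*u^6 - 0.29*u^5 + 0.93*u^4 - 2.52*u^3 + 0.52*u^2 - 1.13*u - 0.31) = 1.95*u^6 - 0.29*u^5 + 0.93*u^4 + 0.00999999999999979*u^3 - 2.07*u^2 - 2.67*u - 1.74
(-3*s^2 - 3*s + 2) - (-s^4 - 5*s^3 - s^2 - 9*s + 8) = s^4 + 5*s^3 - 2*s^2 + 6*s - 6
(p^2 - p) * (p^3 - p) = p^5 - p^4 - p^3 + p^2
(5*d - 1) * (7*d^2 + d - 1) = 35*d^3 - 2*d^2 - 6*d + 1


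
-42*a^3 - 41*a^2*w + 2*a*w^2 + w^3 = (-6*a + w)*(a + w)*(7*a + w)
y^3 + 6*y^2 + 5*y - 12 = (y - 1)*(y + 3)*(y + 4)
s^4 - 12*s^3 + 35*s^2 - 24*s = s*(s - 8)*(s - 3)*(s - 1)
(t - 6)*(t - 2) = t^2 - 8*t + 12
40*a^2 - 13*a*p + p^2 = (-8*a + p)*(-5*a + p)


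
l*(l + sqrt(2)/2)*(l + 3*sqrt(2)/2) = l^3 + 2*sqrt(2)*l^2 + 3*l/2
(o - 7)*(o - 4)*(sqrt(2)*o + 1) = sqrt(2)*o^3 - 11*sqrt(2)*o^2 + o^2 - 11*o + 28*sqrt(2)*o + 28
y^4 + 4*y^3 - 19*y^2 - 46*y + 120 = (y - 3)*(y - 2)*(y + 4)*(y + 5)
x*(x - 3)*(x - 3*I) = x^3 - 3*x^2 - 3*I*x^2 + 9*I*x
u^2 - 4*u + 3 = (u - 3)*(u - 1)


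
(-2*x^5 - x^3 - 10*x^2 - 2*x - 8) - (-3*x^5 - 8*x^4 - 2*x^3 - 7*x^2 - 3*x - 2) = x^5 + 8*x^4 + x^3 - 3*x^2 + x - 6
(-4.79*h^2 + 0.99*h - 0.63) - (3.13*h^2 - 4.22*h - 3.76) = -7.92*h^2 + 5.21*h + 3.13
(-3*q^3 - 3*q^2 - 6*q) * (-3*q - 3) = 9*q^4 + 18*q^3 + 27*q^2 + 18*q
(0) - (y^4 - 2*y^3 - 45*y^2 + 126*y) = -y^4 + 2*y^3 + 45*y^2 - 126*y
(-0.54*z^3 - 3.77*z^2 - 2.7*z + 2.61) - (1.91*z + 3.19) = -0.54*z^3 - 3.77*z^2 - 4.61*z - 0.58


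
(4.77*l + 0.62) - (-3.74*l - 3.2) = 8.51*l + 3.82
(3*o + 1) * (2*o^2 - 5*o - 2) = 6*o^3 - 13*o^2 - 11*o - 2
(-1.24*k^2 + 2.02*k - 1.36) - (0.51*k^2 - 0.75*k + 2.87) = -1.75*k^2 + 2.77*k - 4.23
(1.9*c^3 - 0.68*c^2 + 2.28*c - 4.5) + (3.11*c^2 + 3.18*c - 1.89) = 1.9*c^3 + 2.43*c^2 + 5.46*c - 6.39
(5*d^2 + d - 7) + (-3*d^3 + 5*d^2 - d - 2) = -3*d^3 + 10*d^2 - 9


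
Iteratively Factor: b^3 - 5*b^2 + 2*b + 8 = (b - 2)*(b^2 - 3*b - 4) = (b - 2)*(b + 1)*(b - 4)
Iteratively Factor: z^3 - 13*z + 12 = (z + 4)*(z^2 - 4*z + 3) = (z - 1)*(z + 4)*(z - 3)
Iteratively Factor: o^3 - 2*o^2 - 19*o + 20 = (o - 5)*(o^2 + 3*o - 4) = (o - 5)*(o - 1)*(o + 4)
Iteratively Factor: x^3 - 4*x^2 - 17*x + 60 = (x + 4)*(x^2 - 8*x + 15) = (x - 5)*(x + 4)*(x - 3)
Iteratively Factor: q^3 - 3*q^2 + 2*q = (q)*(q^2 - 3*q + 2) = q*(q - 2)*(q - 1)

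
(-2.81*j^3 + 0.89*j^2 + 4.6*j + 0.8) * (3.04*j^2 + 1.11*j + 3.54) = -8.5424*j^5 - 0.4135*j^4 + 5.0245*j^3 + 10.6886*j^2 + 17.172*j + 2.832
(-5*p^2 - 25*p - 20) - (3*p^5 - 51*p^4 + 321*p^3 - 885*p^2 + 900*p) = -3*p^5 + 51*p^4 - 321*p^3 + 880*p^2 - 925*p - 20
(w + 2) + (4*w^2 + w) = 4*w^2 + 2*w + 2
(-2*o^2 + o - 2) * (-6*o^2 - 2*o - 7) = 12*o^4 - 2*o^3 + 24*o^2 - 3*o + 14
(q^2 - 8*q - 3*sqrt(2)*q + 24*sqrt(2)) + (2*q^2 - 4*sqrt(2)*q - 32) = 3*q^2 - 7*sqrt(2)*q - 8*q - 32 + 24*sqrt(2)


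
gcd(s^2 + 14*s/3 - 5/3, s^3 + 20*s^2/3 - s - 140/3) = s + 5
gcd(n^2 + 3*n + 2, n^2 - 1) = n + 1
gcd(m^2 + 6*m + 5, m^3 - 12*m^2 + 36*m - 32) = 1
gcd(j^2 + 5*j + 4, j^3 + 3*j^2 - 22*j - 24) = j + 1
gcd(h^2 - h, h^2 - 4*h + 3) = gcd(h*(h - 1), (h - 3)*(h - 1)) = h - 1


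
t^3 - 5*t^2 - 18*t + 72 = (t - 6)*(t - 3)*(t + 4)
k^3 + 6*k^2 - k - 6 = (k - 1)*(k + 1)*(k + 6)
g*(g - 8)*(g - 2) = g^3 - 10*g^2 + 16*g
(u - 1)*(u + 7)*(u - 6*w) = u^3 - 6*u^2*w + 6*u^2 - 36*u*w - 7*u + 42*w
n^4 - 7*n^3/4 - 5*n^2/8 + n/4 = n*(n - 2)*(n - 1/4)*(n + 1/2)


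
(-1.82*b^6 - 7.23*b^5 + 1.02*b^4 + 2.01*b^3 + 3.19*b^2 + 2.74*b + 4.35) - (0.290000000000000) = -1.82*b^6 - 7.23*b^5 + 1.02*b^4 + 2.01*b^3 + 3.19*b^2 + 2.74*b + 4.06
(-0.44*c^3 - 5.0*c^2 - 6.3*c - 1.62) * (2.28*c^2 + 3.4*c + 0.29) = -1.0032*c^5 - 12.896*c^4 - 31.4916*c^3 - 26.5636*c^2 - 7.335*c - 0.4698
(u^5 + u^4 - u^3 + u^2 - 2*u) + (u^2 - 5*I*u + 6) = u^5 + u^4 - u^3 + 2*u^2 - 2*u - 5*I*u + 6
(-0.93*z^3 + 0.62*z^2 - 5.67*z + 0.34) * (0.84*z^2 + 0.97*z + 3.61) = -0.7812*z^5 - 0.3813*z^4 - 7.5187*z^3 - 2.9761*z^2 - 20.1389*z + 1.2274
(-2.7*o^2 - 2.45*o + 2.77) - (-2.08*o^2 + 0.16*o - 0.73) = -0.62*o^2 - 2.61*o + 3.5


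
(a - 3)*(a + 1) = a^2 - 2*a - 3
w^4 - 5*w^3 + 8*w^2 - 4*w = w*(w - 2)^2*(w - 1)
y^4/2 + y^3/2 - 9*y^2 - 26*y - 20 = (y/2 + 1)*(y - 5)*(y + 2)^2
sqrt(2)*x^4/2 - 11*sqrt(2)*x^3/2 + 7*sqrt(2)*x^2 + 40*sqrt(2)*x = x*(x - 8)*(x - 5)*(sqrt(2)*x/2 + sqrt(2))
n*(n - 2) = n^2 - 2*n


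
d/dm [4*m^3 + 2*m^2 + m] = 12*m^2 + 4*m + 1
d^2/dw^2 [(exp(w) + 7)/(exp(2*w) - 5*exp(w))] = (exp(3*w) + 33*exp(2*w) - 105*exp(w) + 175)*exp(-w)/(exp(3*w) - 15*exp(2*w) + 75*exp(w) - 125)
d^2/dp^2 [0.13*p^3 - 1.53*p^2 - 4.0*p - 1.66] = 0.78*p - 3.06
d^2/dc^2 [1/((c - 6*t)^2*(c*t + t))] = 2*(3*(c + 1)^2 + 2*(c + 1)*(c - 6*t) + (c - 6*t)^2)/(t*(c + 1)^3*(c - 6*t)^4)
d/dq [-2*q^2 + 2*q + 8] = 2 - 4*q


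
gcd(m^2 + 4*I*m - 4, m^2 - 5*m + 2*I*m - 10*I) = m + 2*I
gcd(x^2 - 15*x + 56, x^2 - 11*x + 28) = x - 7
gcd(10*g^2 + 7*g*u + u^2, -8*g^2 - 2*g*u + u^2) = 2*g + u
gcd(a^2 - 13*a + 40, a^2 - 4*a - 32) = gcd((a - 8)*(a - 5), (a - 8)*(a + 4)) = a - 8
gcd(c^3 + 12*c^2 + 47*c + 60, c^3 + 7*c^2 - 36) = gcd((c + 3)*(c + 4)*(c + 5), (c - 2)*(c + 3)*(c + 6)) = c + 3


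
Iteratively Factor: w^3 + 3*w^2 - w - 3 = (w + 3)*(w^2 - 1) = (w - 1)*(w + 3)*(w + 1)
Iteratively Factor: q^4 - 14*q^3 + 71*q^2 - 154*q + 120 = (q - 2)*(q^3 - 12*q^2 + 47*q - 60) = (q - 3)*(q - 2)*(q^2 - 9*q + 20) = (q - 4)*(q - 3)*(q - 2)*(q - 5)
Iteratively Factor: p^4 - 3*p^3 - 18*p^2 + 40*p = (p - 5)*(p^3 + 2*p^2 - 8*p) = (p - 5)*(p - 2)*(p^2 + 4*p) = p*(p - 5)*(p - 2)*(p + 4)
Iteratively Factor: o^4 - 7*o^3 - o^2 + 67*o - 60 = (o - 1)*(o^3 - 6*o^2 - 7*o + 60) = (o - 4)*(o - 1)*(o^2 - 2*o - 15) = (o - 4)*(o - 1)*(o + 3)*(o - 5)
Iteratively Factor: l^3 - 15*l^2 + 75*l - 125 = (l - 5)*(l^2 - 10*l + 25) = (l - 5)^2*(l - 5)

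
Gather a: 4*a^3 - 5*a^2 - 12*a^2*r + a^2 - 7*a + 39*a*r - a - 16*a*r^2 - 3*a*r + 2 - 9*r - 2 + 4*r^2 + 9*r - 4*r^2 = 4*a^3 + a^2*(-12*r - 4) + a*(-16*r^2 + 36*r - 8)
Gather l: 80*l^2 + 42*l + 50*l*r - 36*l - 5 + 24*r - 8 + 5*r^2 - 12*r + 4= 80*l^2 + l*(50*r + 6) + 5*r^2 + 12*r - 9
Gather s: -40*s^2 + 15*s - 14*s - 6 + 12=-40*s^2 + s + 6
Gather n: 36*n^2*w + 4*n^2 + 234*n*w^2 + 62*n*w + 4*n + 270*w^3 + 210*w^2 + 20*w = n^2*(36*w + 4) + n*(234*w^2 + 62*w + 4) + 270*w^3 + 210*w^2 + 20*w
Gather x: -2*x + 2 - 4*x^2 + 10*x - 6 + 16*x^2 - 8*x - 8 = 12*x^2 - 12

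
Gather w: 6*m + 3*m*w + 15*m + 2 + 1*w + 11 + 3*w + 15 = 21*m + w*(3*m + 4) + 28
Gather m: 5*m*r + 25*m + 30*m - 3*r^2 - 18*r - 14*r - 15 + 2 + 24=m*(5*r + 55) - 3*r^2 - 32*r + 11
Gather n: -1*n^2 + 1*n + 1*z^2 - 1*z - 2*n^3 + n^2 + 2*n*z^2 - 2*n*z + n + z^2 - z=-2*n^3 + n*(2*z^2 - 2*z + 2) + 2*z^2 - 2*z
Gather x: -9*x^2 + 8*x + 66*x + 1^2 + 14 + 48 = -9*x^2 + 74*x + 63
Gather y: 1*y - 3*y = -2*y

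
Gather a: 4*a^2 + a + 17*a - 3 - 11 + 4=4*a^2 + 18*a - 10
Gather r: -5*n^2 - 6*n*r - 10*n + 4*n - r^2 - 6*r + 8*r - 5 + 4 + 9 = -5*n^2 - 6*n - r^2 + r*(2 - 6*n) + 8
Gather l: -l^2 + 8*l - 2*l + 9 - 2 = -l^2 + 6*l + 7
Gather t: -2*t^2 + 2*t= -2*t^2 + 2*t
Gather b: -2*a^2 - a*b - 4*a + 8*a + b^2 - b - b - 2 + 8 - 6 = -2*a^2 + 4*a + b^2 + b*(-a - 2)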